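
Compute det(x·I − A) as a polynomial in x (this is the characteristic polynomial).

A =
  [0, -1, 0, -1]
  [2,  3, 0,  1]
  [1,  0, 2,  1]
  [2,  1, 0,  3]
x^4 - 8*x^3 + 24*x^2 - 32*x + 16

Expanding det(x·I − A) (e.g. by cofactor expansion or by noting that A is similar to its Jordan form J, which has the same characteristic polynomial as A) gives
  χ_A(x) = x^4 - 8*x^3 + 24*x^2 - 32*x + 16
which factors as (x - 2)^4. The eigenvalues (with algebraic multiplicities) are λ = 2 with multiplicity 4.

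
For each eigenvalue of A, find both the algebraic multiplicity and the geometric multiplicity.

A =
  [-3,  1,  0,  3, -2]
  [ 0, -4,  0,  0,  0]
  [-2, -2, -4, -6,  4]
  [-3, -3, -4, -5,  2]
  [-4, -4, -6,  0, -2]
λ = -4: alg = 4, geom = 3; λ = -2: alg = 1, geom = 1

Step 1 — factor the characteristic polynomial to read off the algebraic multiplicities:
  χ_A(x) = (x + 2)*(x + 4)^4

Step 2 — compute geometric multiplicities via the rank-nullity identity g(λ) = n − rank(A − λI):
  rank(A − (-4)·I) = 2, so dim ker(A − (-4)·I) = n − 2 = 3
  rank(A − (-2)·I) = 4, so dim ker(A − (-2)·I) = n − 4 = 1

Summary:
  λ = -4: algebraic multiplicity = 4, geometric multiplicity = 3
  λ = -2: algebraic multiplicity = 1, geometric multiplicity = 1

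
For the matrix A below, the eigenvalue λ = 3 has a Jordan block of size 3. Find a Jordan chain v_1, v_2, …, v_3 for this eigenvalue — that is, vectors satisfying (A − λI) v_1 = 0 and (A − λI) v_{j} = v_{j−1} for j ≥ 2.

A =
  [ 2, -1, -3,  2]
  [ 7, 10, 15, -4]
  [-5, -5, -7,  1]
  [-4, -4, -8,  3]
A Jordan chain for λ = 3 of length 3:
v_1 = (-1, 1, 0, 0)ᵀ
v_2 = (2, -4, 1, 0)ᵀ
v_3 = (0, 0, 0, 1)ᵀ

Let N = A − (3)·I. We want v_3 with N^3 v_3 = 0 but N^2 v_3 ≠ 0; then v_{j-1} := N · v_j for j = 3, …, 2.

Pick v_3 = (0, 0, 0, 1)ᵀ.
Then v_2 = N · v_3 = (2, -4, 1, 0)ᵀ.
Then v_1 = N · v_2 = (-1, 1, 0, 0)ᵀ.

Sanity check: (A − (3)·I) v_1 = (0, 0, 0, 0)ᵀ = 0. ✓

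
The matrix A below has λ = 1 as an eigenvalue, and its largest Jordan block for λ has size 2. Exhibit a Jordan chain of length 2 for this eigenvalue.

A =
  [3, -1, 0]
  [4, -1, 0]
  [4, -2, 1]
A Jordan chain for λ = 1 of length 2:
v_1 = (2, 4, 4)ᵀ
v_2 = (1, 0, 0)ᵀ

Let N = A − (1)·I. We want v_2 with N^2 v_2 = 0 but N^1 v_2 ≠ 0; then v_{j-1} := N · v_j for j = 2, …, 2.

Pick v_2 = (1, 0, 0)ᵀ.
Then v_1 = N · v_2 = (2, 4, 4)ᵀ.

Sanity check: (A − (1)·I) v_1 = (0, 0, 0)ᵀ = 0. ✓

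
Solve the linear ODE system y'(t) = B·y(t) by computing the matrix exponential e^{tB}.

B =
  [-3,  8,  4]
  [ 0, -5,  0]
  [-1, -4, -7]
e^{tB} =
  [2*t*exp(-5*t) + exp(-5*t), 8*t*exp(-5*t), 4*t*exp(-5*t)]
  [0, exp(-5*t), 0]
  [-t*exp(-5*t), -4*t*exp(-5*t), -2*t*exp(-5*t) + exp(-5*t)]

Strategy: write B = P · J · P⁻¹ where J is a Jordan canonical form, so e^{tB} = P · e^{tJ} · P⁻¹, and e^{tJ} can be computed block-by-block.

B has Jordan form
J =
  [-5,  1,  0]
  [ 0, -5,  0]
  [ 0,  0, -5]
(up to reordering of blocks).

Per-block formulas:
  For a 2×2 Jordan block J_2(-5): exp(t · J_2(-5)) = e^(-5t)·(I + t·N), where N is the 2×2 nilpotent shift.
  For a 1×1 block at λ = -5: exp(t · [-5]) = [e^(-5t)].

After assembling e^{tJ} and conjugating by P, we get:

e^{tB} =
  [2*t*exp(-5*t) + exp(-5*t), 8*t*exp(-5*t), 4*t*exp(-5*t)]
  [0, exp(-5*t), 0]
  [-t*exp(-5*t), -4*t*exp(-5*t), -2*t*exp(-5*t) + exp(-5*t)]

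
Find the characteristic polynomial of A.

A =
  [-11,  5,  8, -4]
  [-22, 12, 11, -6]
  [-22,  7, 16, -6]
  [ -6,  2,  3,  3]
x^4 - 20*x^3 + 150*x^2 - 500*x + 625

Expanding det(x·I − A) (e.g. by cofactor expansion or by noting that A is similar to its Jordan form J, which has the same characteristic polynomial as A) gives
  χ_A(x) = x^4 - 20*x^3 + 150*x^2 - 500*x + 625
which factors as (x - 5)^4. The eigenvalues (with algebraic multiplicities) are λ = 5 with multiplicity 4.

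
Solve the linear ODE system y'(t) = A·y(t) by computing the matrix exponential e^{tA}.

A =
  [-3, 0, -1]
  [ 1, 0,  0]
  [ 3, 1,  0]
e^{tA} =
  [t^2*exp(-t)/2 - 2*t*exp(-t) + exp(-t), -t^2*exp(-t)/2, t^2*exp(-t)/2 - t*exp(-t)]
  [-t^2*exp(-t)/2 + t*exp(-t), t^2*exp(-t)/2 + t*exp(-t) + exp(-t), -t^2*exp(-t)/2]
  [-t^2*exp(-t) + 3*t*exp(-t), t^2*exp(-t) + t*exp(-t), -t^2*exp(-t) + t*exp(-t) + exp(-t)]

Strategy: write A = P · J · P⁻¹ where J is a Jordan canonical form, so e^{tA} = P · e^{tJ} · P⁻¹, and e^{tJ} can be computed block-by-block.

A has Jordan form
J =
  [-1,  1,  0]
  [ 0, -1,  1]
  [ 0,  0, -1]
(up to reordering of blocks).

Per-block formulas:
  For a 3×3 Jordan block J_3(-1): exp(t · J_3(-1)) = e^(-1t)·(I + t·N + (t^2/2)·N^2), where N is the 3×3 nilpotent shift.

After assembling e^{tJ} and conjugating by P, we get:

e^{tA} =
  [t^2*exp(-t)/2 - 2*t*exp(-t) + exp(-t), -t^2*exp(-t)/2, t^2*exp(-t)/2 - t*exp(-t)]
  [-t^2*exp(-t)/2 + t*exp(-t), t^2*exp(-t)/2 + t*exp(-t) + exp(-t), -t^2*exp(-t)/2]
  [-t^2*exp(-t) + 3*t*exp(-t), t^2*exp(-t) + t*exp(-t), -t^2*exp(-t) + t*exp(-t) + exp(-t)]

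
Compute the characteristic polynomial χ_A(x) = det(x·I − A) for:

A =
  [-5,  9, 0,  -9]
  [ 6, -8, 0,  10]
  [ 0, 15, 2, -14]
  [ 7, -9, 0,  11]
x^4 - 8*x^2 + 16

Expanding det(x·I − A) (e.g. by cofactor expansion or by noting that A is similar to its Jordan form J, which has the same characteristic polynomial as A) gives
  χ_A(x) = x^4 - 8*x^2 + 16
which factors as (x - 2)^2*(x + 2)^2. The eigenvalues (with algebraic multiplicities) are λ = -2 with multiplicity 2, λ = 2 with multiplicity 2.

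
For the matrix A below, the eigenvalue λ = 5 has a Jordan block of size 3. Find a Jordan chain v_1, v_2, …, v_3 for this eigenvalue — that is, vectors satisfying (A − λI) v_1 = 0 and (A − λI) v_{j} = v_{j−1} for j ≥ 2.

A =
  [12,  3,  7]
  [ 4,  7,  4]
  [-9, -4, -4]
A Jordan chain for λ = 5 of length 3:
v_1 = (-2, 0, 2)ᵀ
v_2 = (7, 4, -9)ᵀ
v_3 = (1, 0, 0)ᵀ

Let N = A − (5)·I. We want v_3 with N^3 v_3 = 0 but N^2 v_3 ≠ 0; then v_{j-1} := N · v_j for j = 3, …, 2.

Pick v_3 = (1, 0, 0)ᵀ.
Then v_2 = N · v_3 = (7, 4, -9)ᵀ.
Then v_1 = N · v_2 = (-2, 0, 2)ᵀ.

Sanity check: (A − (5)·I) v_1 = (0, 0, 0)ᵀ = 0. ✓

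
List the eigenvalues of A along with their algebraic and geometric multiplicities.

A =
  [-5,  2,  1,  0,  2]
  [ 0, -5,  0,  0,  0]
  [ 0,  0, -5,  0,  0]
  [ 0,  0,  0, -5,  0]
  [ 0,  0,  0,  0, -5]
λ = -5: alg = 5, geom = 4

Step 1 — factor the characteristic polynomial to read off the algebraic multiplicities:
  χ_A(x) = (x + 5)^5

Step 2 — compute geometric multiplicities via the rank-nullity identity g(λ) = n − rank(A − λI):
  rank(A − (-5)·I) = 1, so dim ker(A − (-5)·I) = n − 1 = 4

Summary:
  λ = -5: algebraic multiplicity = 5, geometric multiplicity = 4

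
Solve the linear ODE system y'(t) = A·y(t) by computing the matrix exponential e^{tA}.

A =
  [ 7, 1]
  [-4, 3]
e^{tA} =
  [2*t*exp(5*t) + exp(5*t), t*exp(5*t)]
  [-4*t*exp(5*t), -2*t*exp(5*t) + exp(5*t)]

Strategy: write A = P · J · P⁻¹ where J is a Jordan canonical form, so e^{tA} = P · e^{tJ} · P⁻¹, and e^{tJ} can be computed block-by-block.

A has Jordan form
J =
  [5, 1]
  [0, 5]
(up to reordering of blocks).

Per-block formulas:
  For a 2×2 Jordan block J_2(5): exp(t · J_2(5)) = e^(5t)·(I + t·N), where N is the 2×2 nilpotent shift.

After assembling e^{tJ} and conjugating by P, we get:

e^{tA} =
  [2*t*exp(5*t) + exp(5*t), t*exp(5*t)]
  [-4*t*exp(5*t), -2*t*exp(5*t) + exp(5*t)]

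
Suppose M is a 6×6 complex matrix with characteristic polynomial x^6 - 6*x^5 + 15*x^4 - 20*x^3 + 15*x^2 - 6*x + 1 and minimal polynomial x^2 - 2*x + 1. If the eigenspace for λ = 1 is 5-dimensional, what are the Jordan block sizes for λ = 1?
Block sizes for λ = 1: [2, 1, 1, 1, 1]

Step 1 — from the characteristic polynomial, algebraic multiplicity of λ = 1 is 6. From dim ker(M − (1)·I) = 5, there are exactly 5 Jordan blocks for λ = 1.
Step 2 — from the minimal polynomial, the factor (x − 1)^2 tells us the largest block for λ = 1 has size 2.
Step 3 — with total size 6, 5 blocks, and largest block 2, the block sizes (in nonincreasing order) are [2, 1, 1, 1, 1].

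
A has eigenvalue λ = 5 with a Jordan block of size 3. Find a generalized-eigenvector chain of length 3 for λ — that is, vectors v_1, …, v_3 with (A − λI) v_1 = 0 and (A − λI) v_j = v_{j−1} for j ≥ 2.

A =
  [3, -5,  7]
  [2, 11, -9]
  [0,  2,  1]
A Jordan chain for λ = 5 of length 3:
v_1 = (-6, 8, 4)ᵀ
v_2 = (-2, 2, 0)ᵀ
v_3 = (1, 0, 0)ᵀ

Let N = A − (5)·I. We want v_3 with N^3 v_3 = 0 but N^2 v_3 ≠ 0; then v_{j-1} := N · v_j for j = 3, …, 2.

Pick v_3 = (1, 0, 0)ᵀ.
Then v_2 = N · v_3 = (-2, 2, 0)ᵀ.
Then v_1 = N · v_2 = (-6, 8, 4)ᵀ.

Sanity check: (A − (5)·I) v_1 = (0, 0, 0)ᵀ = 0. ✓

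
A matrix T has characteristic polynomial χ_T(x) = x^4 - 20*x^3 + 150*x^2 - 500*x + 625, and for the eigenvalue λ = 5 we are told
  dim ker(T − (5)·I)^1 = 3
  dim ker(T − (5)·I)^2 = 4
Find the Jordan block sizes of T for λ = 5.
Block sizes for λ = 5: [2, 1, 1]

From the dimensions of kernels of powers, the number of Jordan blocks of size at least j is d_j − d_{j−1} where d_j = dim ker(N^j) (with d_0 = 0). Computing the differences gives [3, 1].
The number of blocks of size exactly k is (#blocks of size ≥ k) − (#blocks of size ≥ k + 1), so the partition is: 2 block(s) of size 1, 1 block(s) of size 2.
In nonincreasing order the block sizes are [2, 1, 1].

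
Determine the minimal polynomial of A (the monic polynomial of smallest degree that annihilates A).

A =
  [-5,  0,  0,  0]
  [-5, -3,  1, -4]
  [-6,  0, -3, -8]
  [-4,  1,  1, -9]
x^3 + 15*x^2 + 75*x + 125

The characteristic polynomial is χ_A(x) = (x + 5)^4, so the eigenvalues are known. The minimal polynomial is
  m_A(x) = Π_λ (x − λ)^{k_λ}
where k_λ is the size of the *largest* Jordan block for λ (equivalently, the smallest k with (A − λI)^k v = 0 for every generalised eigenvector v of λ).

  λ = -5: largest Jordan block has size 3, contributing (x + 5)^3

So m_A(x) = (x + 5)^3 = x^3 + 15*x^2 + 75*x + 125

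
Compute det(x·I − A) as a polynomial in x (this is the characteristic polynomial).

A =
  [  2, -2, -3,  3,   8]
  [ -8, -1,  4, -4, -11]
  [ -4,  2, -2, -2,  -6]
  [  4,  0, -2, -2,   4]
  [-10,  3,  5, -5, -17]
x^5 + 20*x^4 + 160*x^3 + 640*x^2 + 1280*x + 1024

Expanding det(x·I − A) (e.g. by cofactor expansion or by noting that A is similar to its Jordan form J, which has the same characteristic polynomial as A) gives
  χ_A(x) = x^5 + 20*x^4 + 160*x^3 + 640*x^2 + 1280*x + 1024
which factors as (x + 4)^5. The eigenvalues (with algebraic multiplicities) are λ = -4 with multiplicity 5.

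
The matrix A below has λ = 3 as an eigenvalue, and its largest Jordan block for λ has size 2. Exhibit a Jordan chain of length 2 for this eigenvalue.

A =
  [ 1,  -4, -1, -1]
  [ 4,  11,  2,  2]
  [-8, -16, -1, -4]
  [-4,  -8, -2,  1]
A Jordan chain for λ = 3 of length 2:
v_1 = (-2, 4, -8, -4)ᵀ
v_2 = (1, 0, 0, 0)ᵀ

Let N = A − (3)·I. We want v_2 with N^2 v_2 = 0 but N^1 v_2 ≠ 0; then v_{j-1} := N · v_j for j = 2, …, 2.

Pick v_2 = (1, 0, 0, 0)ᵀ.
Then v_1 = N · v_2 = (-2, 4, -8, -4)ᵀ.

Sanity check: (A − (3)·I) v_1 = (0, 0, 0, 0)ᵀ = 0. ✓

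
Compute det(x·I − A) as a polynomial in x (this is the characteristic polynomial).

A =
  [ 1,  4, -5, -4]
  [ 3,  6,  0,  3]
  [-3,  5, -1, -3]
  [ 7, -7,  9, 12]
x^4 - 18*x^3 + 120*x^2 - 350*x + 375

Expanding det(x·I − A) (e.g. by cofactor expansion or by noting that A is similar to its Jordan form J, which has the same characteristic polynomial as A) gives
  χ_A(x) = x^4 - 18*x^3 + 120*x^2 - 350*x + 375
which factors as (x - 5)^3*(x - 3). The eigenvalues (with algebraic multiplicities) are λ = 3 with multiplicity 1, λ = 5 with multiplicity 3.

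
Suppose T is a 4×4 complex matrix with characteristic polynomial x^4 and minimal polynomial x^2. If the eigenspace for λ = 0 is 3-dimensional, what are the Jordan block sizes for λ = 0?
Block sizes for λ = 0: [2, 1, 1]

Step 1 — from the characteristic polynomial, algebraic multiplicity of λ = 0 is 4. From dim ker(T − (0)·I) = 3, there are exactly 3 Jordan blocks for λ = 0.
Step 2 — from the minimal polynomial, the factor (x − 0)^2 tells us the largest block for λ = 0 has size 2.
Step 3 — with total size 4, 3 blocks, and largest block 2, the block sizes (in nonincreasing order) are [2, 1, 1].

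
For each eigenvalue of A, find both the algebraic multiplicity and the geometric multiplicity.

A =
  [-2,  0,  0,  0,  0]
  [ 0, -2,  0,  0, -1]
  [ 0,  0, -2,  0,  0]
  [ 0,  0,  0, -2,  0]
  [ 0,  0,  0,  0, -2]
λ = -2: alg = 5, geom = 4

Step 1 — factor the characteristic polynomial to read off the algebraic multiplicities:
  χ_A(x) = (x + 2)^5

Step 2 — compute geometric multiplicities via the rank-nullity identity g(λ) = n − rank(A − λI):
  rank(A − (-2)·I) = 1, so dim ker(A − (-2)·I) = n − 1 = 4

Summary:
  λ = -2: algebraic multiplicity = 5, geometric multiplicity = 4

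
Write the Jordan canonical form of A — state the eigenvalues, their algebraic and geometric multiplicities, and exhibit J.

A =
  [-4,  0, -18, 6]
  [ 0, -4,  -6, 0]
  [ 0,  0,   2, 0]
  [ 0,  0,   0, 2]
J_1(-4) ⊕ J_1(-4) ⊕ J_1(2) ⊕ J_1(2)

The characteristic polynomial is
  det(x·I − A) = x^4 + 4*x^3 - 12*x^2 - 32*x + 64 = (x - 2)^2*(x + 4)^2

Eigenvalues and multiplicities (the geometric multiplicity of λ is n − rank(A − λI), which equals the number of Jordan blocks for λ):
  λ = -4: algebraic multiplicity = 2, geometric multiplicity = 2
  λ = 2: algebraic multiplicity = 2, geometric multiplicity = 2

Determining the block sizes for each eigenvalue:
  λ = -4: gm = am = 2, so every block has size 1 → block sizes [1, 1]
  λ = 2: gm = am = 2, so every block has size 1 → block sizes [1, 1]

Assembling the blocks gives a Jordan form
J =
  [-4,  0, 0, 0]
  [ 0, -4, 0, 0]
  [ 0,  0, 2, 0]
  [ 0,  0, 0, 2]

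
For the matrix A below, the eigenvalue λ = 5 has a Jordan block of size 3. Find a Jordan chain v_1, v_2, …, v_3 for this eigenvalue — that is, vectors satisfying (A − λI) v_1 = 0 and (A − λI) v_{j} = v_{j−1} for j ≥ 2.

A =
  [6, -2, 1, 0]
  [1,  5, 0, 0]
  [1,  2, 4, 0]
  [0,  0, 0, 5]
A Jordan chain for λ = 5 of length 3:
v_1 = (0, 1, 2, 0)ᵀ
v_2 = (1, 1, 1, 0)ᵀ
v_3 = (1, 0, 0, 0)ᵀ

Let N = A − (5)·I. We want v_3 with N^3 v_3 = 0 but N^2 v_3 ≠ 0; then v_{j-1} := N · v_j for j = 3, …, 2.

Pick v_3 = (1, 0, 0, 0)ᵀ.
Then v_2 = N · v_3 = (1, 1, 1, 0)ᵀ.
Then v_1 = N · v_2 = (0, 1, 2, 0)ᵀ.

Sanity check: (A − (5)·I) v_1 = (0, 0, 0, 0)ᵀ = 0. ✓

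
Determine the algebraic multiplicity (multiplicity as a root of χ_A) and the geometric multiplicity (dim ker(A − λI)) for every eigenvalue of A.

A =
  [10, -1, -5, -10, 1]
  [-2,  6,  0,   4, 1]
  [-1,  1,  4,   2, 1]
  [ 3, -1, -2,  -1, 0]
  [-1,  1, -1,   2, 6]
λ = 5: alg = 5, geom = 2

Step 1 — factor the characteristic polynomial to read off the algebraic multiplicities:
  χ_A(x) = (x - 5)^5

Step 2 — compute geometric multiplicities via the rank-nullity identity g(λ) = n − rank(A − λI):
  rank(A − (5)·I) = 3, so dim ker(A − (5)·I) = n − 3 = 2

Summary:
  λ = 5: algebraic multiplicity = 5, geometric multiplicity = 2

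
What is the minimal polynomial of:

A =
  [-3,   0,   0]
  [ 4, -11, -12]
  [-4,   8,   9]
x^2 + 2*x - 3

The characteristic polynomial is χ_A(x) = (x - 1)*(x + 3)^2, so the eigenvalues are known. The minimal polynomial is
  m_A(x) = Π_λ (x − λ)^{k_λ}
where k_λ is the size of the *largest* Jordan block for λ (equivalently, the smallest k with (A − λI)^k v = 0 for every generalised eigenvector v of λ).

  λ = -3: largest Jordan block has size 1, contributing (x + 3)
  λ = 1: largest Jordan block has size 1, contributing (x − 1)

So m_A(x) = (x - 1)*(x + 3) = x^2 + 2*x - 3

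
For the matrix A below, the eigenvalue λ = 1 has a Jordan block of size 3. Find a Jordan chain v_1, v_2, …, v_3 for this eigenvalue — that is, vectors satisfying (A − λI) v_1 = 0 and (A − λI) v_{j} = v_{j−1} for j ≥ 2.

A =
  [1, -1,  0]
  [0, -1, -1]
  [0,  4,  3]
A Jordan chain for λ = 1 of length 3:
v_1 = (2, 0, 0)ᵀ
v_2 = (-1, -2, 4)ᵀ
v_3 = (0, 1, 0)ᵀ

Let N = A − (1)·I. We want v_3 with N^3 v_3 = 0 but N^2 v_3 ≠ 0; then v_{j-1} := N · v_j for j = 3, …, 2.

Pick v_3 = (0, 1, 0)ᵀ.
Then v_2 = N · v_3 = (-1, -2, 4)ᵀ.
Then v_1 = N · v_2 = (2, 0, 0)ᵀ.

Sanity check: (A − (1)·I) v_1 = (0, 0, 0)ᵀ = 0. ✓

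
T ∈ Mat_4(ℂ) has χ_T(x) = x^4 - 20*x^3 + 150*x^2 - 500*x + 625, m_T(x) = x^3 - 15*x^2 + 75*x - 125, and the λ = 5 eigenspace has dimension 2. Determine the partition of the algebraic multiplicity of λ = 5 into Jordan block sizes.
Block sizes for λ = 5: [3, 1]

Step 1 — from the characteristic polynomial, algebraic multiplicity of λ = 5 is 4. From dim ker(T − (5)·I) = 2, there are exactly 2 Jordan blocks for λ = 5.
Step 2 — from the minimal polynomial, the factor (x − 5)^3 tells us the largest block for λ = 5 has size 3.
Step 3 — with total size 4, 2 blocks, and largest block 3, the block sizes (in nonincreasing order) are [3, 1].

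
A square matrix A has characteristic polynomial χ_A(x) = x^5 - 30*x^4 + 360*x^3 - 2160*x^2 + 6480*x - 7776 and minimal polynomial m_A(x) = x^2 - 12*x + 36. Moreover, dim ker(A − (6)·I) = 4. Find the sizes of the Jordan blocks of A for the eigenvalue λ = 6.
Block sizes for λ = 6: [2, 1, 1, 1]

Step 1 — from the characteristic polynomial, algebraic multiplicity of λ = 6 is 5. From dim ker(A − (6)·I) = 4, there are exactly 4 Jordan blocks for λ = 6.
Step 2 — from the minimal polynomial, the factor (x − 6)^2 tells us the largest block for λ = 6 has size 2.
Step 3 — with total size 5, 4 blocks, and largest block 2, the block sizes (in nonincreasing order) are [2, 1, 1, 1].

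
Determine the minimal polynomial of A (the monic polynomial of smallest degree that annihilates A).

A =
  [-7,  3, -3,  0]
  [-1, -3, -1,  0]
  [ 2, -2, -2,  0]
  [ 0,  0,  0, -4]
x^2 + 8*x + 16

The characteristic polynomial is χ_A(x) = (x + 4)^4, so the eigenvalues are known. The minimal polynomial is
  m_A(x) = Π_λ (x − λ)^{k_λ}
where k_λ is the size of the *largest* Jordan block for λ (equivalently, the smallest k with (A − λI)^k v = 0 for every generalised eigenvector v of λ).

  λ = -4: largest Jordan block has size 2, contributing (x + 4)^2

So m_A(x) = (x + 4)^2 = x^2 + 8*x + 16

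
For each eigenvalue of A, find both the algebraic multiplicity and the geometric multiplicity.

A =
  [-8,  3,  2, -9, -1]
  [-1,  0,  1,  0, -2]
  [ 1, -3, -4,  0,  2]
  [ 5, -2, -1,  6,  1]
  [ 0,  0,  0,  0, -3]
λ = -3: alg = 3, geom = 2; λ = 0: alg = 2, geom = 1

Step 1 — factor the characteristic polynomial to read off the algebraic multiplicities:
  χ_A(x) = x^2*(x + 3)^3

Step 2 — compute geometric multiplicities via the rank-nullity identity g(λ) = n − rank(A − λI):
  rank(A − (-3)·I) = 3, so dim ker(A − (-3)·I) = n − 3 = 2
  rank(A − (0)·I) = 4, so dim ker(A − (0)·I) = n − 4 = 1

Summary:
  λ = -3: algebraic multiplicity = 3, geometric multiplicity = 2
  λ = 0: algebraic multiplicity = 2, geometric multiplicity = 1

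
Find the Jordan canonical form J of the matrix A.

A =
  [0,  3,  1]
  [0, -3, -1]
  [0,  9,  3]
J_2(0) ⊕ J_1(0)

The characteristic polynomial is
  det(x·I − A) = x^3

Eigenvalues and multiplicities (the geometric multiplicity of λ is n − rank(A − λI), which equals the number of Jordan blocks for λ):
  λ = 0: algebraic multiplicity = 3, geometric multiplicity = 2

Determining the block sizes for each eigenvalue:
  λ = 0: 2 blocks summing to 3 forces exactly one block of size 2 and the rest size 1 → block sizes [2, 1]

Assembling the blocks gives a Jordan form
J =
  [0, 1, 0]
  [0, 0, 0]
  [0, 0, 0]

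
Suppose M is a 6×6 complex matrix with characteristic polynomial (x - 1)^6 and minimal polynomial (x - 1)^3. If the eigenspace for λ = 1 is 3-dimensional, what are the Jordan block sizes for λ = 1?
Block sizes for λ = 1: [3, 2, 1]

Step 1 — from the characteristic polynomial, algebraic multiplicity of λ = 1 is 6. From dim ker(M − (1)·I) = 3, there are exactly 3 Jordan blocks for λ = 1.
Step 2 — from the minimal polynomial, the factor (x − 1)^3 tells us the largest block for λ = 1 has size 3.
Step 3 — with total size 6, 3 blocks, and largest block 3, the block sizes (in nonincreasing order) are [3, 2, 1].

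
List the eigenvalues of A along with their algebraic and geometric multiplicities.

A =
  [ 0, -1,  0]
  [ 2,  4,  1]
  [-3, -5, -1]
λ = 1: alg = 3, geom = 1

Step 1 — factor the characteristic polynomial to read off the algebraic multiplicities:
  χ_A(x) = (x - 1)^3

Step 2 — compute geometric multiplicities via the rank-nullity identity g(λ) = n − rank(A − λI):
  rank(A − (1)·I) = 2, so dim ker(A − (1)·I) = n − 2 = 1

Summary:
  λ = 1: algebraic multiplicity = 3, geometric multiplicity = 1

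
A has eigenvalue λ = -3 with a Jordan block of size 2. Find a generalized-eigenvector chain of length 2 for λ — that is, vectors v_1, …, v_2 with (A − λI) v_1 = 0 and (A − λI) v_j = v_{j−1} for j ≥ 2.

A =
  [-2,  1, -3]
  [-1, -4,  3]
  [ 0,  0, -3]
A Jordan chain for λ = -3 of length 2:
v_1 = (1, -1, 0)ᵀ
v_2 = (1, 0, 0)ᵀ

Let N = A − (-3)·I. We want v_2 with N^2 v_2 = 0 but N^1 v_2 ≠ 0; then v_{j-1} := N · v_j for j = 2, …, 2.

Pick v_2 = (1, 0, 0)ᵀ.
Then v_1 = N · v_2 = (1, -1, 0)ᵀ.

Sanity check: (A − (-3)·I) v_1 = (0, 0, 0)ᵀ = 0. ✓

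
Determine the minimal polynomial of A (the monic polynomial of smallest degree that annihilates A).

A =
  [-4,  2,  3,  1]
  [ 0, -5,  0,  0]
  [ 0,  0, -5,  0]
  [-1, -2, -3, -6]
x^2 + 10*x + 25

The characteristic polynomial is χ_A(x) = (x + 5)^4, so the eigenvalues are known. The minimal polynomial is
  m_A(x) = Π_λ (x − λ)^{k_λ}
where k_λ is the size of the *largest* Jordan block for λ (equivalently, the smallest k with (A − λI)^k v = 0 for every generalised eigenvector v of λ).

  λ = -5: largest Jordan block has size 2, contributing (x + 5)^2

So m_A(x) = (x + 5)^2 = x^2 + 10*x + 25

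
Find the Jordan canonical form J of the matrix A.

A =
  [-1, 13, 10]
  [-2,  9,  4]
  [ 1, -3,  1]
J_3(3)

The characteristic polynomial is
  det(x·I − A) = x^3 - 9*x^2 + 27*x - 27 = (x - 3)^3

Eigenvalues and multiplicities (the geometric multiplicity of λ is n − rank(A − λI), which equals the number of Jordan blocks for λ):
  λ = 3: algebraic multiplicity = 3, geometric multiplicity = 1

Determining the block sizes for each eigenvalue:
  λ = 3: one block (gm = 1), so the single block has size am = 3 → block sizes [3]

Assembling the blocks gives a Jordan form
J =
  [3, 1, 0]
  [0, 3, 1]
  [0, 0, 3]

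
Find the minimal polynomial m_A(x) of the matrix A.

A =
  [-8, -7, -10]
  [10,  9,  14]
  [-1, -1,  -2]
x^3 + x^2

The characteristic polynomial is χ_A(x) = x^2*(x + 1), so the eigenvalues are known. The minimal polynomial is
  m_A(x) = Π_λ (x − λ)^{k_λ}
where k_λ is the size of the *largest* Jordan block for λ (equivalently, the smallest k with (A − λI)^k v = 0 for every generalised eigenvector v of λ).

  λ = -1: largest Jordan block has size 1, contributing (x + 1)
  λ = 0: largest Jordan block has size 2, contributing (x − 0)^2

So m_A(x) = x^2*(x + 1) = x^3 + x^2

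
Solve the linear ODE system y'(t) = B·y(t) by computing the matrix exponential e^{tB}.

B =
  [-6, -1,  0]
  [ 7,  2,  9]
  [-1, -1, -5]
e^{tB} =
  [-t*exp(-2*t) + exp(-5*t), -t*exp(-2*t), -3*t*exp(-2*t) + exp(-2*t) - exp(-5*t)]
  [4*t*exp(-2*t) + exp(-2*t) - exp(-5*t), 4*t*exp(-2*t) + exp(-2*t), 12*t*exp(-2*t) - exp(-2*t) + exp(-5*t)]
  [-t*exp(-2*t), -t*exp(-2*t), -3*t*exp(-2*t) + exp(-2*t)]

Strategy: write B = P · J · P⁻¹ where J is a Jordan canonical form, so e^{tB} = P · e^{tJ} · P⁻¹, and e^{tJ} can be computed block-by-block.

B has Jordan form
J =
  [-5,  0,  0]
  [ 0, -2,  1]
  [ 0,  0, -2]
(up to reordering of blocks).

Per-block formulas:
  For a 1×1 block at λ = -5: exp(t · [-5]) = [e^(-5t)].
  For a 2×2 Jordan block J_2(-2): exp(t · J_2(-2)) = e^(-2t)·(I + t·N), where N is the 2×2 nilpotent shift.

After assembling e^{tJ} and conjugating by P, we get:

e^{tB} =
  [-t*exp(-2*t) + exp(-5*t), -t*exp(-2*t), -3*t*exp(-2*t) + exp(-2*t) - exp(-5*t)]
  [4*t*exp(-2*t) + exp(-2*t) - exp(-5*t), 4*t*exp(-2*t) + exp(-2*t), 12*t*exp(-2*t) - exp(-2*t) + exp(-5*t)]
  [-t*exp(-2*t), -t*exp(-2*t), -3*t*exp(-2*t) + exp(-2*t)]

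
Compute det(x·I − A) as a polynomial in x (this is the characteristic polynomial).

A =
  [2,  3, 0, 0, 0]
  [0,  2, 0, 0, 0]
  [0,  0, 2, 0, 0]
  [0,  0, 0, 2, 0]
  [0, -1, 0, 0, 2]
x^5 - 10*x^4 + 40*x^3 - 80*x^2 + 80*x - 32

Expanding det(x·I − A) (e.g. by cofactor expansion or by noting that A is similar to its Jordan form J, which has the same characteristic polynomial as A) gives
  χ_A(x) = x^5 - 10*x^4 + 40*x^3 - 80*x^2 + 80*x - 32
which factors as (x - 2)^5. The eigenvalues (with algebraic multiplicities) are λ = 2 with multiplicity 5.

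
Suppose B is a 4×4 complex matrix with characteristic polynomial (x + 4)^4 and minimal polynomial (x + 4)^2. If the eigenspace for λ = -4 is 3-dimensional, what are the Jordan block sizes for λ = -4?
Block sizes for λ = -4: [2, 1, 1]

Step 1 — from the characteristic polynomial, algebraic multiplicity of λ = -4 is 4. From dim ker(B − (-4)·I) = 3, there are exactly 3 Jordan blocks for λ = -4.
Step 2 — from the minimal polynomial, the factor (x + 4)^2 tells us the largest block for λ = -4 has size 2.
Step 3 — with total size 4, 3 blocks, and largest block 2, the block sizes (in nonincreasing order) are [2, 1, 1].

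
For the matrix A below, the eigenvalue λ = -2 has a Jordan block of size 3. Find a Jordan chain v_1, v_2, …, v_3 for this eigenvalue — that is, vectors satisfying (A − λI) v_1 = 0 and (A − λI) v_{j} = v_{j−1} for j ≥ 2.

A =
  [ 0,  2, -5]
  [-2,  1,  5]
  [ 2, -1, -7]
A Jordan chain for λ = -2 of length 3:
v_1 = (-10, 0, -4)ᵀ
v_2 = (2, -2, 2)ᵀ
v_3 = (1, 0, 0)ᵀ

Let N = A − (-2)·I. We want v_3 with N^3 v_3 = 0 but N^2 v_3 ≠ 0; then v_{j-1} := N · v_j for j = 3, …, 2.

Pick v_3 = (1, 0, 0)ᵀ.
Then v_2 = N · v_3 = (2, -2, 2)ᵀ.
Then v_1 = N · v_2 = (-10, 0, -4)ᵀ.

Sanity check: (A − (-2)·I) v_1 = (0, 0, 0)ᵀ = 0. ✓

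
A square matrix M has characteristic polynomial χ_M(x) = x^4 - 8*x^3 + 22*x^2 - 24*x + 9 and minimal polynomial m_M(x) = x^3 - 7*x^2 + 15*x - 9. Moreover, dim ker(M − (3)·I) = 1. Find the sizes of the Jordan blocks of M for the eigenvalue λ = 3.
Block sizes for λ = 3: [2]

Step 1 — from the characteristic polynomial, algebraic multiplicity of λ = 3 is 2. From dim ker(M − (3)·I) = 1, there are exactly 1 Jordan blocks for λ = 3.
Step 2 — from the minimal polynomial, the factor (x − 3)^2 tells us the largest block for λ = 3 has size 2.
Step 3 — with total size 2, 1 blocks, and largest block 2, the block sizes (in nonincreasing order) are [2].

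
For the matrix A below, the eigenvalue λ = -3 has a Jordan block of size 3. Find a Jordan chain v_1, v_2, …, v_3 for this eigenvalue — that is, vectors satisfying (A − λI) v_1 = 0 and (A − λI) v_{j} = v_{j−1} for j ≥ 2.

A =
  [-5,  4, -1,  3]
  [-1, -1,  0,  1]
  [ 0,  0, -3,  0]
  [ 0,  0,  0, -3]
A Jordan chain for λ = -3 of length 3:
v_1 = (2, 1, 0, 0)ᵀ
v_2 = (-1, 0, 0, 0)ᵀ
v_3 = (0, 0, 1, 0)ᵀ

Let N = A − (-3)·I. We want v_3 with N^3 v_3 = 0 but N^2 v_3 ≠ 0; then v_{j-1} := N · v_j for j = 3, …, 2.

Pick v_3 = (0, 0, 1, 0)ᵀ.
Then v_2 = N · v_3 = (-1, 0, 0, 0)ᵀ.
Then v_1 = N · v_2 = (2, 1, 0, 0)ᵀ.

Sanity check: (A − (-3)·I) v_1 = (0, 0, 0, 0)ᵀ = 0. ✓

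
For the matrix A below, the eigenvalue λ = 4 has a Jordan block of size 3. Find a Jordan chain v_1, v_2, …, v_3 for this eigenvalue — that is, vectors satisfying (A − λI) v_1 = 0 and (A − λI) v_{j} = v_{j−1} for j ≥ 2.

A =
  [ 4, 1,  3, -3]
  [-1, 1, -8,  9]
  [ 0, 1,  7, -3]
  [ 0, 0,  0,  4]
A Jordan chain for λ = 4 of length 3:
v_1 = (-1, 3, -1, 0)ᵀ
v_2 = (0, -1, 0, 0)ᵀ
v_3 = (1, 0, 0, 0)ᵀ

Let N = A − (4)·I. We want v_3 with N^3 v_3 = 0 but N^2 v_3 ≠ 0; then v_{j-1} := N · v_j for j = 3, …, 2.

Pick v_3 = (1, 0, 0, 0)ᵀ.
Then v_2 = N · v_3 = (0, -1, 0, 0)ᵀ.
Then v_1 = N · v_2 = (-1, 3, -1, 0)ᵀ.

Sanity check: (A − (4)·I) v_1 = (0, 0, 0, 0)ᵀ = 0. ✓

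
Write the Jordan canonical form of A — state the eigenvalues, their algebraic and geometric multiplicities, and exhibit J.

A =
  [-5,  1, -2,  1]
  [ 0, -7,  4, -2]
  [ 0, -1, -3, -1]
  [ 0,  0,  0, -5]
J_2(-5) ⊕ J_1(-5) ⊕ J_1(-5)

The characteristic polynomial is
  det(x·I − A) = x^4 + 20*x^3 + 150*x^2 + 500*x + 625 = (x + 5)^4

Eigenvalues and multiplicities (the geometric multiplicity of λ is n − rank(A − λI), which equals the number of Jordan blocks for λ):
  λ = -5: algebraic multiplicity = 4, geometric multiplicity = 3

Determining the block sizes for each eigenvalue:
  λ = -5: 3 blocks summing to 4 forces exactly one block of size 2 and the rest size 1 → block sizes [2, 1, 1]

Assembling the blocks gives a Jordan form
J =
  [-5,  1,  0,  0]
  [ 0, -5,  0,  0]
  [ 0,  0, -5,  0]
  [ 0,  0,  0, -5]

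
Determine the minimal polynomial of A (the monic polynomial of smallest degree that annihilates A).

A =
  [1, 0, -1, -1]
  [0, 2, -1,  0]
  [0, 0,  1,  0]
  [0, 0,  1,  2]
x^2 - 3*x + 2

The characteristic polynomial is χ_A(x) = (x - 2)^2*(x - 1)^2, so the eigenvalues are known. The minimal polynomial is
  m_A(x) = Π_λ (x − λ)^{k_λ}
where k_λ is the size of the *largest* Jordan block for λ (equivalently, the smallest k with (A − λI)^k v = 0 for every generalised eigenvector v of λ).

  λ = 1: largest Jordan block has size 1, contributing (x − 1)
  λ = 2: largest Jordan block has size 1, contributing (x − 2)

So m_A(x) = (x - 2)*(x - 1) = x^2 - 3*x + 2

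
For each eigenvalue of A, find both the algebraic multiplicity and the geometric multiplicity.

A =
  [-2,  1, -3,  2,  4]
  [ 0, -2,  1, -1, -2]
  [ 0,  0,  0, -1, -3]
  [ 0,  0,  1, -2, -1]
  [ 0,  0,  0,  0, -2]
λ = -2: alg = 3, geom = 2; λ = -1: alg = 2, geom = 1

Step 1 — factor the characteristic polynomial to read off the algebraic multiplicities:
  χ_A(x) = (x + 1)^2*(x + 2)^3

Step 2 — compute geometric multiplicities via the rank-nullity identity g(λ) = n − rank(A − λI):
  rank(A − (-2)·I) = 3, so dim ker(A − (-2)·I) = n − 3 = 2
  rank(A − (-1)·I) = 4, so dim ker(A − (-1)·I) = n − 4 = 1

Summary:
  λ = -2: algebraic multiplicity = 3, geometric multiplicity = 2
  λ = -1: algebraic multiplicity = 2, geometric multiplicity = 1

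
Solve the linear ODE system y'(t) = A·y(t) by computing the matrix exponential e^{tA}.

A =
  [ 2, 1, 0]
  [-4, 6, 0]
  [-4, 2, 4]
e^{tA} =
  [-2*t*exp(4*t) + exp(4*t), t*exp(4*t), 0]
  [-4*t*exp(4*t), 2*t*exp(4*t) + exp(4*t), 0]
  [-4*t*exp(4*t), 2*t*exp(4*t), exp(4*t)]

Strategy: write A = P · J · P⁻¹ where J is a Jordan canonical form, so e^{tA} = P · e^{tJ} · P⁻¹, and e^{tJ} can be computed block-by-block.

A has Jordan form
J =
  [4, 1, 0]
  [0, 4, 0]
  [0, 0, 4]
(up to reordering of blocks).

Per-block formulas:
  For a 1×1 block at λ = 4: exp(t · [4]) = [e^(4t)].
  For a 2×2 Jordan block J_2(4): exp(t · J_2(4)) = e^(4t)·(I + t·N), where N is the 2×2 nilpotent shift.

After assembling e^{tJ} and conjugating by P, we get:

e^{tA} =
  [-2*t*exp(4*t) + exp(4*t), t*exp(4*t), 0]
  [-4*t*exp(4*t), 2*t*exp(4*t) + exp(4*t), 0]
  [-4*t*exp(4*t), 2*t*exp(4*t), exp(4*t)]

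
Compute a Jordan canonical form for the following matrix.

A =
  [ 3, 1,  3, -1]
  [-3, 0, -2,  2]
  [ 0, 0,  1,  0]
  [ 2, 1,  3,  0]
J_3(1) ⊕ J_1(1)

The characteristic polynomial is
  det(x·I − A) = x^4 - 4*x^3 + 6*x^2 - 4*x + 1 = (x - 1)^4

Eigenvalues and multiplicities (the geometric multiplicity of λ is n − rank(A − λI), which equals the number of Jordan blocks for λ):
  λ = 1: algebraic multiplicity = 4, geometric multiplicity = 2

Determining the block sizes for each eigenvalue:
  λ = 1: with am = 4 and gm = 2, the partition is not yet determined (e.g. several partitions of 4 into 2 parts exist). Let N = A − (1)·I. Computing rank(N^1) = 2, rank(N^2) = 1, rank(N^3) = 0; the number of blocks of size ≥ j is rank(N^{j−1}) − rank(N^j), giving [2, 1, 1]. So we have 1 block(s) of size 3, 1 block(s) of size 1 → block sizes [3, 1]

Assembling the blocks gives a Jordan form
J =
  [1, 1, 0, 0]
  [0, 1, 1, 0]
  [0, 0, 1, 0]
  [0, 0, 0, 1]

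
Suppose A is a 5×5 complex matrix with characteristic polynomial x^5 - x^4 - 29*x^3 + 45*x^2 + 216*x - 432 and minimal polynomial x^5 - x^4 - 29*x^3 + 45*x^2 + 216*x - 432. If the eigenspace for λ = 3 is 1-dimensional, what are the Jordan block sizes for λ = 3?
Block sizes for λ = 3: [3]

Step 1 — from the characteristic polynomial, algebraic multiplicity of λ = 3 is 3. From dim ker(A − (3)·I) = 1, there are exactly 1 Jordan blocks for λ = 3.
Step 2 — from the minimal polynomial, the factor (x − 3)^3 tells us the largest block for λ = 3 has size 3.
Step 3 — with total size 3, 1 blocks, and largest block 3, the block sizes (in nonincreasing order) are [3].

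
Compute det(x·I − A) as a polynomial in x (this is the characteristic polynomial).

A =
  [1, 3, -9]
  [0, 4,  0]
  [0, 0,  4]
x^3 - 9*x^2 + 24*x - 16

Expanding det(x·I − A) (e.g. by cofactor expansion or by noting that A is similar to its Jordan form J, which has the same characteristic polynomial as A) gives
  χ_A(x) = x^3 - 9*x^2 + 24*x - 16
which factors as (x - 4)^2*(x - 1). The eigenvalues (with algebraic multiplicities) are λ = 1 with multiplicity 1, λ = 4 with multiplicity 2.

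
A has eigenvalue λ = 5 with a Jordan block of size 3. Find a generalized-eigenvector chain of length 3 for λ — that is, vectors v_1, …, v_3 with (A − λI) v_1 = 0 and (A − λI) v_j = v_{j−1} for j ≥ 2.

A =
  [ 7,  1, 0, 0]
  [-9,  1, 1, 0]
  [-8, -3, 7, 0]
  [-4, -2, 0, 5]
A Jordan chain for λ = 5 of length 3:
v_1 = (-5, 10, -5, 10)ᵀ
v_2 = (2, -9, -8, -4)ᵀ
v_3 = (1, 0, 0, 0)ᵀ

Let N = A − (5)·I. We want v_3 with N^3 v_3 = 0 but N^2 v_3 ≠ 0; then v_{j-1} := N · v_j for j = 3, …, 2.

Pick v_3 = (1, 0, 0, 0)ᵀ.
Then v_2 = N · v_3 = (2, -9, -8, -4)ᵀ.
Then v_1 = N · v_2 = (-5, 10, -5, 10)ᵀ.

Sanity check: (A − (5)·I) v_1 = (0, 0, 0, 0)ᵀ = 0. ✓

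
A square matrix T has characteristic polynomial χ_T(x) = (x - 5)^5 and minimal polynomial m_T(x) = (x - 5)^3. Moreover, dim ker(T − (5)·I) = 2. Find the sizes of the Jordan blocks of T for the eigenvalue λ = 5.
Block sizes for λ = 5: [3, 2]

Step 1 — from the characteristic polynomial, algebraic multiplicity of λ = 5 is 5. From dim ker(T − (5)·I) = 2, there are exactly 2 Jordan blocks for λ = 5.
Step 2 — from the minimal polynomial, the factor (x − 5)^3 tells us the largest block for λ = 5 has size 3.
Step 3 — with total size 5, 2 blocks, and largest block 3, the block sizes (in nonincreasing order) are [3, 2].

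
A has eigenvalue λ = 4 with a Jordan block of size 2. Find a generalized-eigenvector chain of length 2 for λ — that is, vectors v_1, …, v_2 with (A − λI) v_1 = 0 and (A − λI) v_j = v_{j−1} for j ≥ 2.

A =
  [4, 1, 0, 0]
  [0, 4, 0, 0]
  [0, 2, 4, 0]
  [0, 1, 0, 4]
A Jordan chain for λ = 4 of length 2:
v_1 = (1, 0, 2, 1)ᵀ
v_2 = (0, 1, 0, 0)ᵀ

Let N = A − (4)·I. We want v_2 with N^2 v_2 = 0 but N^1 v_2 ≠ 0; then v_{j-1} := N · v_j for j = 2, …, 2.

Pick v_2 = (0, 1, 0, 0)ᵀ.
Then v_1 = N · v_2 = (1, 0, 2, 1)ᵀ.

Sanity check: (A − (4)·I) v_1 = (0, 0, 0, 0)ᵀ = 0. ✓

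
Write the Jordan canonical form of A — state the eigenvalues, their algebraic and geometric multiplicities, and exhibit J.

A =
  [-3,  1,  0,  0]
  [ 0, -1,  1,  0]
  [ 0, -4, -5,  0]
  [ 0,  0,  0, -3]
J_3(-3) ⊕ J_1(-3)

The characteristic polynomial is
  det(x·I − A) = x^4 + 12*x^3 + 54*x^2 + 108*x + 81 = (x + 3)^4

Eigenvalues and multiplicities (the geometric multiplicity of λ is n − rank(A − λI), which equals the number of Jordan blocks for λ):
  λ = -3: algebraic multiplicity = 4, geometric multiplicity = 2

Determining the block sizes for each eigenvalue:
  λ = -3: with am = 4 and gm = 2, the partition is not yet determined (e.g. several partitions of 4 into 2 parts exist). Let N = A − (-3)·I. Computing rank(N^1) = 2, rank(N^2) = 1, rank(N^3) = 0; the number of blocks of size ≥ j is rank(N^{j−1}) − rank(N^j), giving [2, 1, 1]. So we have 1 block(s) of size 3, 1 block(s) of size 1 → block sizes [3, 1]

Assembling the blocks gives a Jordan form
J =
  [-3,  1,  0,  0]
  [ 0, -3,  1,  0]
  [ 0,  0, -3,  0]
  [ 0,  0,  0, -3]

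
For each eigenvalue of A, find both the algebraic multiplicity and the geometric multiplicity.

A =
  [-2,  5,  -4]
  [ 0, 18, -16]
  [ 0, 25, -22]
λ = -2: alg = 3, geom = 2

Step 1 — factor the characteristic polynomial to read off the algebraic multiplicities:
  χ_A(x) = (x + 2)^3

Step 2 — compute geometric multiplicities via the rank-nullity identity g(λ) = n − rank(A − λI):
  rank(A − (-2)·I) = 1, so dim ker(A − (-2)·I) = n − 1 = 2

Summary:
  λ = -2: algebraic multiplicity = 3, geometric multiplicity = 2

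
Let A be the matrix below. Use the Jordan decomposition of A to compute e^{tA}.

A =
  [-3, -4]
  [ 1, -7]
e^{tA} =
  [2*t*exp(-5*t) + exp(-5*t), -4*t*exp(-5*t)]
  [t*exp(-5*t), -2*t*exp(-5*t) + exp(-5*t)]

Strategy: write A = P · J · P⁻¹ where J is a Jordan canonical form, so e^{tA} = P · e^{tJ} · P⁻¹, and e^{tJ} can be computed block-by-block.

A has Jordan form
J =
  [-5,  1]
  [ 0, -5]
(up to reordering of blocks).

Per-block formulas:
  For a 2×2 Jordan block J_2(-5): exp(t · J_2(-5)) = e^(-5t)·(I + t·N), where N is the 2×2 nilpotent shift.

After assembling e^{tJ} and conjugating by P, we get:

e^{tA} =
  [2*t*exp(-5*t) + exp(-5*t), -4*t*exp(-5*t)]
  [t*exp(-5*t), -2*t*exp(-5*t) + exp(-5*t)]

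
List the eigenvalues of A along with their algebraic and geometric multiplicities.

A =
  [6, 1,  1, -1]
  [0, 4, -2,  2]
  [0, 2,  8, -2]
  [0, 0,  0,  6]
λ = 6: alg = 4, geom = 3

Step 1 — factor the characteristic polynomial to read off the algebraic multiplicities:
  χ_A(x) = (x - 6)^4

Step 2 — compute geometric multiplicities via the rank-nullity identity g(λ) = n − rank(A − λI):
  rank(A − (6)·I) = 1, so dim ker(A − (6)·I) = n − 1 = 3

Summary:
  λ = 6: algebraic multiplicity = 4, geometric multiplicity = 3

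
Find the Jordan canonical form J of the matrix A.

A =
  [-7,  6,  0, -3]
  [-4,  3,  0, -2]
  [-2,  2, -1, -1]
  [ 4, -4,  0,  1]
J_2(-1) ⊕ J_1(-1) ⊕ J_1(-1)

The characteristic polynomial is
  det(x·I − A) = x^4 + 4*x^3 + 6*x^2 + 4*x + 1 = (x + 1)^4

Eigenvalues and multiplicities (the geometric multiplicity of λ is n − rank(A − λI), which equals the number of Jordan blocks for λ):
  λ = -1: algebraic multiplicity = 4, geometric multiplicity = 3

Determining the block sizes for each eigenvalue:
  λ = -1: 3 blocks summing to 4 forces exactly one block of size 2 and the rest size 1 → block sizes [2, 1, 1]

Assembling the blocks gives a Jordan form
J =
  [-1,  1,  0,  0]
  [ 0, -1,  0,  0]
  [ 0,  0, -1,  0]
  [ 0,  0,  0, -1]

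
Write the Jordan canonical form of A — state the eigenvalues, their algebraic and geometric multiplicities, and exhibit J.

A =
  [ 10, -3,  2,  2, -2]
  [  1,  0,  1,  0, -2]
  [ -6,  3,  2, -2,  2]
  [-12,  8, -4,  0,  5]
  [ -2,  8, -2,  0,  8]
J_3(4) ⊕ J_2(4)

The characteristic polynomial is
  det(x·I − A) = x^5 - 20*x^4 + 160*x^3 - 640*x^2 + 1280*x - 1024 = (x - 4)^5

Eigenvalues and multiplicities (the geometric multiplicity of λ is n − rank(A − λI), which equals the number of Jordan blocks for λ):
  λ = 4: algebraic multiplicity = 5, geometric multiplicity = 2

Determining the block sizes for each eigenvalue:
  λ = 4: with am = 5 and gm = 2, the partition is not yet determined (e.g. several partitions of 5 into 2 parts exist). Let N = A − (4)·I. Computing rank(N^1) = 3, rank(N^2) = 1, rank(N^3) = 0; the number of blocks of size ≥ j is rank(N^{j−1}) − rank(N^j), giving [2, 2, 1]. So we have 1 block(s) of size 3, 1 block(s) of size 2 → block sizes [3, 2]

Assembling the blocks gives a Jordan form
J =
  [4, 1, 0, 0, 0]
  [0, 4, 1, 0, 0]
  [0, 0, 4, 0, 0]
  [0, 0, 0, 4, 1]
  [0, 0, 0, 0, 4]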